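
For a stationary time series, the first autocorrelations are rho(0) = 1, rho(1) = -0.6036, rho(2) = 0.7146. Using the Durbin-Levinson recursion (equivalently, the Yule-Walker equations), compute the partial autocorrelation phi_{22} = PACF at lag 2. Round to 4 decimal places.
\phi_{22} = 0.5510

The PACF at lag k is phi_{kk}, the last component of the solution
to the Yule-Walker system G_k phi = r_k where
  (G_k)_{ij} = rho(|i - j|), (r_k)_i = rho(i), i,j = 1..k.
Equivalently, Durbin-Levinson gives phi_{kk} iteratively:
  phi_{11} = rho(1)
  phi_{kk} = [rho(k) - sum_{j=1..k-1} phi_{k-1,j} rho(k-j)]
            / [1 - sum_{j=1..k-1} phi_{k-1,j} rho(j)],
  phi_{k,j} = phi_{k-1,j} - phi_{kk} phi_{k-1,k-j},  j = 1..k-1.
Step k = 1:
  phi_11 = rho(1) = -0.6036.
Step k = 2:
  phi_22 = [rho(2) - phi_11 rho(1)] / [1 - phi_11 rho(1)] = [0.7146 - (-0.6036)(-0.6036)] / [1 - (-0.6036)(-0.6036)]
         = 0.35026704 / 0.63566704 = 0.551.
Therefore phi_{22} = 0.5510.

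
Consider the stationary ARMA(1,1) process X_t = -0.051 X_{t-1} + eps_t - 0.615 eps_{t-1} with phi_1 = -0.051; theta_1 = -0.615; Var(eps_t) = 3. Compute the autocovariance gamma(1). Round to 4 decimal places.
\gamma(1) = -2.0660

Multiply the model equation by X_{t-k} and take expectations. With theta_0 = psi_0 = 1 and psi_j the MA(infinity) weights, this gives
  gamma(k) - sum_i phi_i gamma(k-i) = c_k,
  c_k = sigma^2 * sum_{j=k..q} theta_j psi_{j-k}   (c_k = 0 for k > q),
using gamma(-m) = gamma(m).
psi-weights needed (psi_j = theta_j + sum_i phi_i psi_{j-i}):
  psi_1 = theta_1 + phi_1 = -0.615 + (-0.051) = -0.666
Right-hand sides:
  c_0 = sigma^2 (1 + theta_1 psi_1) = 3 * (1 + (-0.615)(-0.666)) = 3 * 1.40959 = 4.22877
  c_1 = sigma^2 theta_1 = 3 * (-0.615) = -1.845
  c_2 = 0
Equations for k = 0 and k = 1 (AR order 1):
  gamma(0) = phi_1 gamma(1) + c_0
  gamma(1) = phi_1 gamma(0) + c_1
Substituting the second into the first: gamma(0) (1 - phi_1^2) = c_0 + phi_1 c_1, so
  gamma(0) = (c_0 + phi_1 c_1) / (1 - phi_1^2) = (4.22877 + (-0.051)(-1.845)) / (1 - (-0.051)^2) = 4.322865 / 0.997399 = 4.334138.
  gamma(1) = phi_1 gamma(0) + c_1 = (-0.051)(4.334138) + (-1.845) = -2.066041.
Therefore gamma(1) = -2.0660 (to 4 decimal places).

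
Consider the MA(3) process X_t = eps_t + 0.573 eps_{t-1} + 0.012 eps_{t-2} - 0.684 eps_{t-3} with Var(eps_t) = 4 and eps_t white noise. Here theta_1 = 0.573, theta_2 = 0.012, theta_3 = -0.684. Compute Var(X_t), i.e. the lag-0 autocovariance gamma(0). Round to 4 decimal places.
\gamma(0) = 7.1853

For an MA(q) process X_t = eps_t + sum_i theta_i eps_{t-i} with
Var(eps_t) = sigma^2, the variance is
  gamma(0) = sigma^2 * (1 + sum_i theta_i^2).
  sum_i theta_i^2 = (0.573)^2 + (0.012)^2 + (-0.684)^2 = 0.328329 + 0.000144 + 0.467856 = 0.796329.
  gamma(0) = 4 * (1 + 0.796329) = 4 * 1.796329 = 7.185316, which rounds to 7.1853.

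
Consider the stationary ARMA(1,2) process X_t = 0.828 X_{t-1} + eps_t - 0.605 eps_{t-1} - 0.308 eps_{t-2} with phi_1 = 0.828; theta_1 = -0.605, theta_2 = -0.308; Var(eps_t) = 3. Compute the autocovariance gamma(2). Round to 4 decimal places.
\gamma(2) = -0.3389

Multiply the model equation by X_{t-k} and take expectations. With theta_0 = psi_0 = 1 and psi_j the MA(infinity) weights, this gives
  gamma(k) - sum_i phi_i gamma(k-i) = c_k,
  c_k = sigma^2 * sum_{j=k..q} theta_j psi_{j-k}   (c_k = 0 for k > q),
using gamma(-m) = gamma(m).
psi-weights needed (psi_j = theta_j + sum_i phi_i psi_{j-i}):
  psi_1 = theta_1 + phi_1 = -0.605 + (0.828) = 0.223
  psi_2 = theta_2 + phi_1 psi_1 = -0.308 + (0.828)(0.223) = -0.123356
Right-hand sides:
  c_0 = sigma^2 (1 + theta_1 psi_1 + theta_2 psi_2) = 3 * (1 + (-0.605)(0.223) + (-0.308)(-0.123356)) = 3 * 0.903079 = 2.709236
  c_1 = sigma^2 (theta_1 + theta_2 psi_1) = 3 * (-0.605 + (-0.308)(0.223)) = -2.021052
  c_2 = sigma^2 theta_2 = 3 * (-0.308) = -0.924
Equations for k = 0 and k = 1 (AR order 1):
  gamma(0) = phi_1 gamma(1) + c_0
  gamma(1) = phi_1 gamma(0) + c_1
Substituting the second into the first: gamma(0) (1 - phi_1^2) = c_0 + phi_1 c_1, so
  gamma(0) = (c_0 + phi_1 c_1) / (1 - phi_1^2) = (2.709236 + (0.828)(-2.021052)) / (1 - (0.828)^2) = 1.035805 / 0.314416 = 3.294377.
  gamma(1) = phi_1 gamma(0) + c_1 = (0.828)(3.294377) + (-2.021052) = 0.706692.
For k = 2: gamma(2) = phi_1 gamma(1) + c_2
  = (0.828)(0.706692) + (-0.924) = -0.338859.
Therefore gamma(2) = -0.3389 (to 4 decimal places).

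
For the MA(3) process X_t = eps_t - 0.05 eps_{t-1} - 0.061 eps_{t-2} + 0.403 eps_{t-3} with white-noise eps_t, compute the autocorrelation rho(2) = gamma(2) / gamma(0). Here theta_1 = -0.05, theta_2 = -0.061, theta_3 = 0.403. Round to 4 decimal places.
\rho(2) = -0.0694

For an MA(q) process with theta_0 = 1, the autocovariance is
  gamma(k) = sigma^2 * sum_{i=0..q-k} theta_i * theta_{i+k},
and rho(k) = gamma(k) / gamma(0). Sigma^2 cancels.
  numerator   = (1)*(-0.061) + (-0.05)*(0.403) = -0.08115.
  denominator = (1)^2 + (-0.05)^2 + (-0.061)^2 + (0.403)^2 = 1.16863.
  rho(2) = -0.08115 / 1.16863 = -0.0694.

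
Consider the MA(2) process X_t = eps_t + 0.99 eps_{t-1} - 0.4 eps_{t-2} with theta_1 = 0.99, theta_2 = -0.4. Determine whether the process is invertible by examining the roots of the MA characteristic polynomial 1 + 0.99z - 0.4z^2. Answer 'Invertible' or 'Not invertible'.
\text{Not invertible}

The MA(q) characteristic polynomial is P(z) = 1 + 0.99z - 0.4z^2.
Invertibility requires all roots to lie outside the unit circle, i.e. |z| > 1 for every root.
Set 1 + (0.99) z + (-0.4) z^2 = 0, i.e. a z^2 + b z + c = 0 with a = -0.4, b = 0.99, c = 1.
Discriminant D = b^2 - 4ac = (0.99)^2 - 4*(-0.4)*1 = 0.9801 - (-1.6) = 2.5801.
D >= 0, so the roots are real: z = (-b +/- sqrt(D)) / (2a) = (-0.99 +/- 1.606269) / (-0.8).
  z_1 = (-0.99 + 1.606269) / (-0.8) = -0.7703,   |z_1| = 0.7703.
  z_2 = (-0.99 - 1.606269) / (-0.8) = 3.2453,   |z_2| = 3.2453.
Moduli of all roots: 0.7703, 3.2453.
All moduli strictly greater than 1? No.
Verdict: Not invertible.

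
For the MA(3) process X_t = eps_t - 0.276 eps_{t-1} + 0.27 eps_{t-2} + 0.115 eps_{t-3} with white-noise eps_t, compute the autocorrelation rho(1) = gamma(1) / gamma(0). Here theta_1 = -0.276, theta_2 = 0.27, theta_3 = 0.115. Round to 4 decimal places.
\rho(1) = -0.2749

For an MA(q) process with theta_0 = 1, the autocovariance is
  gamma(k) = sigma^2 * sum_{i=0..q-k} theta_i * theta_{i+k},
and rho(k) = gamma(k) / gamma(0). Sigma^2 cancels.
  numerator   = (1)*(-0.276) + (-0.276)*(0.27) + (0.27)*(0.115) = -0.31947.
  denominator = (1)^2 + (-0.276)^2 + (0.27)^2 + (0.115)^2 = 1.162301.
  rho(1) = -0.31947 / 1.162301 = -0.2749.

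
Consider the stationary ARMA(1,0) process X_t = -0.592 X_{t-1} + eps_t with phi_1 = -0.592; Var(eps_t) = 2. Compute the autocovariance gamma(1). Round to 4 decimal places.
\gamma(1) = -1.8228

Multiply the model equation by X_{t-k} and take expectations. With theta_0 = psi_0 = 1 and psi_j the MA(infinity) weights, this gives
  gamma(k) - sum_i phi_i gamma(k-i) = c_k,
  c_k = sigma^2 * sum_{j=k..q} theta_j psi_{j-k}   (c_k = 0 for k > q),
using gamma(-m) = gamma(m).
Pure AR (q = 0): c_0 = sigma^2 = 2, c_k = 0 for k >= 1.
Equations for k = 0 and k = 1 (AR order 1):
  gamma(0) = phi_1 gamma(1) + c_0
  gamma(1) = phi_1 gamma(0) + c_1
Substituting the second into the first: gamma(0) (1 - phi_1^2) = c_0 + phi_1 c_1, so
  gamma(0) = c_0 / (1 - phi_1^2) = 2 / (1 - (-0.592)^2) = 2 / 0.649536 = 3.079121.
  gamma(1) = phi_1 gamma(0) = (-0.592)(3.079121) = -1.82284.
Therefore gamma(1) = -1.8228 (to 4 decimal places).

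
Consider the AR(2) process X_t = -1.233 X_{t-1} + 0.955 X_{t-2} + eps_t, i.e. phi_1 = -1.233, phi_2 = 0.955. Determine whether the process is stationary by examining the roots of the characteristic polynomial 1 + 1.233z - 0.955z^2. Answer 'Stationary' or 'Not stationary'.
\text{Not stationary}

The AR(p) characteristic polynomial is P(z) = 1 + 1.233z - 0.955z^2.
Stationarity requires all roots to lie outside the unit circle, i.e. |z| > 1 for every root.
Set 1 + (1.233) z + (-0.955) z^2 = 0, i.e. a z^2 + b z + c = 0 with a = -0.955, b = 1.233, c = 1.
Discriminant D = b^2 - 4ac = (1.233)^2 - 4*(-0.955)*1 = 1.520289 - (-3.82) = 5.340289.
D >= 0, so the roots are real: z = (-b +/- sqrt(D)) / (2a) = (-1.233 +/- 2.310907) / (-1.91).
  z_1 = (-1.233 + 2.310907) / (-1.91) = -0.5643,   |z_1| = 0.5643.
  z_2 = (-1.233 - 2.310907) / (-1.91) = 1.8554,   |z_2| = 1.8554.
Moduli of all roots: 0.5643, 1.8554.
All moduli strictly greater than 1? No.
Verdict: Not stationary.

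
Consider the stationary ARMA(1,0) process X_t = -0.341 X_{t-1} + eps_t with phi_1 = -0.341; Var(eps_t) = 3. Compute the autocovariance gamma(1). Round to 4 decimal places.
\gamma(1) = -1.1576

Multiply the model equation by X_{t-k} and take expectations. With theta_0 = psi_0 = 1 and psi_j the MA(infinity) weights, this gives
  gamma(k) - sum_i phi_i gamma(k-i) = c_k,
  c_k = sigma^2 * sum_{j=k..q} theta_j psi_{j-k}   (c_k = 0 for k > q),
using gamma(-m) = gamma(m).
Pure AR (q = 0): c_0 = sigma^2 = 3, c_k = 0 for k >= 1.
Equations for k = 0 and k = 1 (AR order 1):
  gamma(0) = phi_1 gamma(1) + c_0
  gamma(1) = phi_1 gamma(0) + c_1
Substituting the second into the first: gamma(0) (1 - phi_1^2) = c_0 + phi_1 c_1, so
  gamma(0) = c_0 / (1 - phi_1^2) = 3 / (1 - (-0.341)^2) = 3 / 0.883719 = 3.394744.
  gamma(1) = phi_1 gamma(0) = (-0.341)(3.394744) = -1.157608.
Therefore gamma(1) = -1.1576 (to 4 decimal places).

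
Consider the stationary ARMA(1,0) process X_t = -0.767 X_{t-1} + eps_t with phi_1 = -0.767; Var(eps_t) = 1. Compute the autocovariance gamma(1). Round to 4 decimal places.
\gamma(1) = -1.8630

Multiply the model equation by X_{t-k} and take expectations. With theta_0 = psi_0 = 1 and psi_j the MA(infinity) weights, this gives
  gamma(k) - sum_i phi_i gamma(k-i) = c_k,
  c_k = sigma^2 * sum_{j=k..q} theta_j psi_{j-k}   (c_k = 0 for k > q),
using gamma(-m) = gamma(m).
Pure AR (q = 0): c_0 = sigma^2 = 1, c_k = 0 for k >= 1.
Equations for k = 0 and k = 1 (AR order 1):
  gamma(0) = phi_1 gamma(1) + c_0
  gamma(1) = phi_1 gamma(0) + c_1
Substituting the second into the first: gamma(0) (1 - phi_1^2) = c_0 + phi_1 c_1, so
  gamma(0) = c_0 / (1 - phi_1^2) = 1 / (1 - (-0.767)^2) = 1 / 0.411711 = 2.428888.
  gamma(1) = phi_1 gamma(0) = (-0.767)(2.428888) = -1.862957.
Therefore gamma(1) = -1.8630 (to 4 decimal places).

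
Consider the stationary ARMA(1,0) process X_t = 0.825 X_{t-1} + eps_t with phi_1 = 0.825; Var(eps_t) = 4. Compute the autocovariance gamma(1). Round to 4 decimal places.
\gamma(1) = 10.3327

Multiply the model equation by X_{t-k} and take expectations. With theta_0 = psi_0 = 1 and psi_j the MA(infinity) weights, this gives
  gamma(k) - sum_i phi_i gamma(k-i) = c_k,
  c_k = sigma^2 * sum_{j=k..q} theta_j psi_{j-k}   (c_k = 0 for k > q),
using gamma(-m) = gamma(m).
Pure AR (q = 0): c_0 = sigma^2 = 4, c_k = 0 for k >= 1.
Equations for k = 0 and k = 1 (AR order 1):
  gamma(0) = phi_1 gamma(1) + c_0
  gamma(1) = phi_1 gamma(0) + c_1
Substituting the second into the first: gamma(0) (1 - phi_1^2) = c_0 + phi_1 c_1, so
  gamma(0) = c_0 / (1 - phi_1^2) = 4 / (1 - (0.825)^2) = 4 / 0.319375 = 12.524462.
  gamma(1) = phi_1 gamma(0) = (0.825)(12.524462) = 10.332681.
Therefore gamma(1) = 10.3327 (to 4 decimal places).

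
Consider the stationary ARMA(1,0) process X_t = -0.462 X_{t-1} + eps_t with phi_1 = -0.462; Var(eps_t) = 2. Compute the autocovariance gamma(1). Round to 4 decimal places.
\gamma(1) = -1.1747

Multiply the model equation by X_{t-k} and take expectations. With theta_0 = psi_0 = 1 and psi_j the MA(infinity) weights, this gives
  gamma(k) - sum_i phi_i gamma(k-i) = c_k,
  c_k = sigma^2 * sum_{j=k..q} theta_j psi_{j-k}   (c_k = 0 for k > q),
using gamma(-m) = gamma(m).
Pure AR (q = 0): c_0 = sigma^2 = 2, c_k = 0 for k >= 1.
Equations for k = 0 and k = 1 (AR order 1):
  gamma(0) = phi_1 gamma(1) + c_0
  gamma(1) = phi_1 gamma(0) + c_1
Substituting the second into the first: gamma(0) (1 - phi_1^2) = c_0 + phi_1 c_1, so
  gamma(0) = c_0 / (1 - phi_1^2) = 2 / (1 - (-0.462)^2) = 2 / 0.786556 = 2.542731.
  gamma(1) = phi_1 gamma(0) = (-0.462)(2.542731) = -1.174742.
Therefore gamma(1) = -1.1747 (to 4 decimal places).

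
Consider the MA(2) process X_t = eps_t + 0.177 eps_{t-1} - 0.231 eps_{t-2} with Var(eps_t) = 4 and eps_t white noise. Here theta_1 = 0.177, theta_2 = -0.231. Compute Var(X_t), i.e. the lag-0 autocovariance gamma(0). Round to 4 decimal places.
\gamma(0) = 4.3388

For an MA(q) process X_t = eps_t + sum_i theta_i eps_{t-i} with
Var(eps_t) = sigma^2, the variance is
  gamma(0) = sigma^2 * (1 + sum_i theta_i^2).
  sum_i theta_i^2 = (0.177)^2 + (-0.231)^2 = 0.031329 + 0.053361 = 0.08469.
  gamma(0) = 4 * (1 + 0.08469) = 4 * 1.08469 = 4.33876, which rounds to 4.3388.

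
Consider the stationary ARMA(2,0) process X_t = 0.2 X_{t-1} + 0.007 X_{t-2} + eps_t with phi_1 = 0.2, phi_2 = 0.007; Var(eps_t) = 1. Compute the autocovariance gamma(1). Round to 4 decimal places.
\gamma(1) = 0.2099

Multiply the model equation by X_{t-k} and take expectations. With theta_0 = psi_0 = 1 and psi_j the MA(infinity) weights, this gives
  gamma(k) - sum_i phi_i gamma(k-i) = c_k,
  c_k = sigma^2 * sum_{j=k..q} theta_j psi_{j-k}   (c_k = 0 for k > q),
using gamma(-m) = gamma(m).
Pure AR (q = 0): c_0 = sigma^2 = 1, c_k = 0 for k >= 1.
Equations for k = 0, 1, 2 (AR order 2, c_2 = 0):
  (E0) gamma(0) = phi_1 gamma(1) + phi_2 gamma(2) + c_0
  (E1) gamma(1) = phi_1 gamma(0) + phi_2 gamma(1) + c_1
  (E2) gamma(2) = phi_1 gamma(1) + phi_2 gamma(0)
From (E1): gamma(1) = A gamma(0) + B with
  A = phi_1 / (1 - phi_2) = 0.2 / 0.993 = 0.20141,   B = c_1 / (1 - phi_2) = 0 / 0.993 = 0.
Insert (E2) into (E0): gamma(0) (1 - phi_2^2) = phi_1 (1 + phi_2) gamma(1) + c_0.
  phi_1 (1 + phi_2) = (0.2)(1.007) = 0.2014,   1 - phi_2^2 = 0.999951.
Replace gamma(1) by A gamma(0) + B and collect gamma(0):
  gamma(0) [0.999951 - (0.2014)(0.20141)] = c_0 = 1
  gamma(0) * 0.959387 = 1
  gamma(0) = 1 / 0.959387 = 1.042332.
  gamma(1) = A gamma(0) = (0.20141)(1.042332) = 0.209936.
Therefore gamma(1) = 0.2099 (to 4 decimal places).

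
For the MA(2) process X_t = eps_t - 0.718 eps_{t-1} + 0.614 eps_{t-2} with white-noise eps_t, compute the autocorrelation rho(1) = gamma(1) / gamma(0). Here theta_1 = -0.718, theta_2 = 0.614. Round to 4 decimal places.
\rho(1) = -0.6123

For an MA(q) process with theta_0 = 1, the autocovariance is
  gamma(k) = sigma^2 * sum_{i=0..q-k} theta_i * theta_{i+k},
and rho(k) = gamma(k) / gamma(0). Sigma^2 cancels.
  numerator   = (1)*(-0.718) + (-0.718)*(0.614) = -1.158852.
  denominator = (1)^2 + (-0.718)^2 + (0.614)^2 = 1.89252.
  rho(1) = -1.158852 / 1.89252 = -0.6123.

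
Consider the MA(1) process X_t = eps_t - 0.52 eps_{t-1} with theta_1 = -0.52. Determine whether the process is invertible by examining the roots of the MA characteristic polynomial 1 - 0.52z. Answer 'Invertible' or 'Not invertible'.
\text{Invertible}

The MA(q) characteristic polynomial is P(z) = 1 - 0.52z.
Invertibility requires all roots to lie outside the unit circle, i.e. |z| > 1 for every root.
This is linear in z: 1 + (-0.52) z = 0  =>  z = -1/(-0.52) = 1.923077,  |z| = 1.923077.
Moduli of all roots: 1.9231.
All moduli strictly greater than 1? Yes.
Verdict: Invertible.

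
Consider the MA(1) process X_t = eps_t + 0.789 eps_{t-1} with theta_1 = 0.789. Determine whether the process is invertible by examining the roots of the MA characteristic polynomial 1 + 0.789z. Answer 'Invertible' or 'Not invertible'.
\text{Invertible}

The MA(q) characteristic polynomial is P(z) = 1 + 0.789z.
Invertibility requires all roots to lie outside the unit circle, i.e. |z| > 1 for every root.
This is linear in z: 1 + (0.789) z = 0  =>  z = -1/(0.789) = -1.267427,  |z| = 1.267427.
Moduli of all roots: 1.2674.
All moduli strictly greater than 1? Yes.
Verdict: Invertible.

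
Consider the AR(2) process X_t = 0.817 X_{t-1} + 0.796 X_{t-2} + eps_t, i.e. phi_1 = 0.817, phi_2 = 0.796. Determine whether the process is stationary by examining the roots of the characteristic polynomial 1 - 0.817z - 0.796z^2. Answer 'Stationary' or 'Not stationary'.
\text{Not stationary}

The AR(p) characteristic polynomial is P(z) = 1 - 0.817z - 0.796z^2.
Stationarity requires all roots to lie outside the unit circle, i.e. |z| > 1 for every root.
Set 1 + (-0.817) z + (-0.796) z^2 = 0, i.e. a z^2 + b z + c = 0 with a = -0.796, b = -0.817, c = 1.
Discriminant D = b^2 - 4ac = (-0.817)^2 - 4*(-0.796)*1 = 0.667489 - (-3.184) = 3.851489.
D >= 0, so the roots are real: z = (-b +/- sqrt(D)) / (2a) = (0.817 +/- 1.962521) / (-1.592).
  z_1 = (0.817 + 1.962521) / (-1.592) = -1.7459,   |z_1| = 1.7459.
  z_2 = (0.817 - 1.962521) / (-1.592) = 0.7195,   |z_2| = 0.7195.
Moduli of all roots: 1.7459, 0.7195.
All moduli strictly greater than 1? No.
Verdict: Not stationary.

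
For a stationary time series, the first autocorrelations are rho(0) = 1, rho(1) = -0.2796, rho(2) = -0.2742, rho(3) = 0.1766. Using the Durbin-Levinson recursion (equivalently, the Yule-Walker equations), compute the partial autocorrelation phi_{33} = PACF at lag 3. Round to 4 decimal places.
\phi_{33} = -0.0461

The PACF at lag k is phi_{kk}, the last component of the solution
to the Yule-Walker system G_k phi = r_k where
  (G_k)_{ij} = rho(|i - j|), (r_k)_i = rho(i), i,j = 1..k.
Equivalently, Durbin-Levinson gives phi_{kk} iteratively:
  phi_{11} = rho(1)
  phi_{kk} = [rho(k) - sum_{j=1..k-1} phi_{k-1,j} rho(k-j)]
            / [1 - sum_{j=1..k-1} phi_{k-1,j} rho(j)],
  phi_{k,j} = phi_{k-1,j} - phi_{kk} phi_{k-1,k-j},  j = 1..k-1.
Step k = 1:
  phi_11 = rho(1) = -0.2796.
Step k = 2:
  phi_22 = [rho(2) - phi_11 rho(1)] / [1 - phi_11 rho(1)] = [-0.2742 - (-0.2796)(-0.2796)] / [1 - (-0.2796)(-0.2796)]
         = -0.35237616 / 0.92182384 = -0.38226.
  Update: phi_21 = phi_11 - phi_22 phi_11 = -0.2796 - (-0.38226)(-0.2796) = -0.38648.
Step k = 3:
  phi_33 = [rho(3) - phi_21 rho(2) - phi_22 rho(1)] / [1 - phi_21 rho(1) - phi_22 rho(2)]
    numerator   = 0.1766 - (-0.38648)(-0.2742) - (-0.38226)(-0.2796) = -0.0362526
    denominator = 1 - (-0.38648)(-0.2796) - (-0.38226)(-0.2742) = 0.78712461
  phi_33 = -0.0362526 / 0.78712461 = -0.0461.
Therefore phi_{33} = -0.0461.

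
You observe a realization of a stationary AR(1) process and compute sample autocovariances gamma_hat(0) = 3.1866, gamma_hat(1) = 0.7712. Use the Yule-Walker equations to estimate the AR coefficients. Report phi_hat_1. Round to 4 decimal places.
\hat\phi_{1} = 0.2420

The Yule-Walker equations for an AR(p) process read, in matrix form,
  Gamma_p phi = r_p,   with   (Gamma_p)_{ij} = gamma(|i - j|),
                       (r_p)_i = gamma(i),   i,j = 1..p.
Substitute the sample gammas (Toeplitz matrix and right-hand side of size 1):
  Gamma_p = [[3.1866]]
  r_p     = [0.7712]
With p = 1 this is the single equation gamma(0) phi_1 = gamma(1):
  phi_hat_1 = gamma(1) / gamma(0) = 0.7712 / 3.1866 = 0.2420.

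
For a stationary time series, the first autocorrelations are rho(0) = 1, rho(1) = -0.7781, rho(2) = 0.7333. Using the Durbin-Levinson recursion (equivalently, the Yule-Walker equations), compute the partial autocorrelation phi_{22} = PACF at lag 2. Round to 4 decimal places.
\phi_{22} = 0.3241

The PACF at lag k is phi_{kk}, the last component of the solution
to the Yule-Walker system G_k phi = r_k where
  (G_k)_{ij} = rho(|i - j|), (r_k)_i = rho(i), i,j = 1..k.
Equivalently, Durbin-Levinson gives phi_{kk} iteratively:
  phi_{11} = rho(1)
  phi_{kk} = [rho(k) - sum_{j=1..k-1} phi_{k-1,j} rho(k-j)]
            / [1 - sum_{j=1..k-1} phi_{k-1,j} rho(j)],
  phi_{k,j} = phi_{k-1,j} - phi_{kk} phi_{k-1,k-j},  j = 1..k-1.
Step k = 1:
  phi_11 = rho(1) = -0.7781.
Step k = 2:
  phi_22 = [rho(2) - phi_11 rho(1)] / [1 - phi_11 rho(1)] = [0.7333 - (-0.7781)(-0.7781)] / [1 - (-0.7781)(-0.7781)]
         = 0.12786039 / 0.39456039 = 0.3241.
Therefore phi_{22} = 0.3241.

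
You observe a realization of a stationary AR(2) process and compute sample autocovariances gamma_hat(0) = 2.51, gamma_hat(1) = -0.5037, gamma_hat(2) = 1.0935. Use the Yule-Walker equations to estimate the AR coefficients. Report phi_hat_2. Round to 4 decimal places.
\hat\phi_{2} = 0.4120

The Yule-Walker equations for an AR(p) process read, in matrix form,
  Gamma_p phi = r_p,   with   (Gamma_p)_{ij} = gamma(|i - j|),
                       (r_p)_i = gamma(i),   i,j = 1..p.
Substitute the sample gammas (Toeplitz matrix and right-hand side of size 2):
  Gamma_p = [[2.51, -0.5037], [-0.5037, 2.51]]
  r_p     = [-0.5037, 1.0935]
Written out:
  2.51 phi_1 - 0.5037 phi_2 = -0.5037
  -0.5037 phi_1 + 2.51 phi_2 = 1.0935
Solve by Cramer's rule:
  det = gamma(0)^2 - gamma(1)^2 = (2.51)^2 - (-0.5037)^2 = 6.3001 - 0.25371369 = 6.04638631
  phi_hat_1 = [gamma(1) gamma(0) - gamma(1) gamma(2)] / det = [(-0.5037)(2.51) - (-0.5037)(1.0935)] / 6.04638631 = -0.71349105 / 6.04638631 = -0.118
  phi_hat_2 = [gamma(0) gamma(2) - gamma(1)^2] / det = [(2.51)(1.0935) - (-0.5037)^2] / 6.04638631 = 2.49097131 / 6.04638631 = 0.412
So phi_hat = [-0.1180, 0.4120].
Therefore phi_hat_2 = 0.4120.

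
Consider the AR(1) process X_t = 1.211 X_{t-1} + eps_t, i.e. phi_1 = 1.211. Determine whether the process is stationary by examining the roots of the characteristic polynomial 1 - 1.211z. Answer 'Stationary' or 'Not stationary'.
\text{Not stationary}

The AR(p) characteristic polynomial is P(z) = 1 - 1.211z.
Stationarity requires all roots to lie outside the unit circle, i.e. |z| > 1 for every root.
This is linear in z: 1 + (-1.211) z = 0  =>  z = -1/(-1.211) = 0.825764,  |z| = 0.825764.
Moduli of all roots: 0.8258.
All moduli strictly greater than 1? No.
Verdict: Not stationary.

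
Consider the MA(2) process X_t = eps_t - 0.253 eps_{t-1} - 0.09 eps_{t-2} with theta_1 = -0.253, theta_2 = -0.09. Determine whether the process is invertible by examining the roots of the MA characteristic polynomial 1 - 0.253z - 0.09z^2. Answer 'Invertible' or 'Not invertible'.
\text{Invertible}

The MA(q) characteristic polynomial is P(z) = 1 - 0.253z - 0.09z^2.
Invertibility requires all roots to lie outside the unit circle, i.e. |z| > 1 for every root.
Set 1 + (-0.253) z + (-0.09) z^2 = 0, i.e. a z^2 + b z + c = 0 with a = -0.09, b = -0.253, c = 1.
Discriminant D = b^2 - 4ac = (-0.253)^2 - 4*(-0.09)*1 = 0.064009 - (-0.36) = 0.424009.
D >= 0, so the roots are real: z = (-b +/- sqrt(D)) / (2a) = (0.253 +/- 0.65116) / (-0.18).
  z_1 = (0.253 + 0.65116) / (-0.18) = -5.0231,   |z_1| = 5.0231.
  z_2 = (0.253 - 0.65116) / (-0.18) = 2.212,   |z_2| = 2.212.
Moduli of all roots: 5.0231, 2.2120.
All moduli strictly greater than 1? Yes.
Verdict: Invertible.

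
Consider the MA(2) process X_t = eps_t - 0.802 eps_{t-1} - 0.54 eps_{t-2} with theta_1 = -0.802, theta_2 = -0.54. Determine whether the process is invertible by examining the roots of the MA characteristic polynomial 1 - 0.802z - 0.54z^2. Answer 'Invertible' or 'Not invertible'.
\text{Not invertible}

The MA(q) characteristic polynomial is P(z) = 1 - 0.802z - 0.54z^2.
Invertibility requires all roots to lie outside the unit circle, i.e. |z| > 1 for every root.
Set 1 + (-0.802) z + (-0.54) z^2 = 0, i.e. a z^2 + b z + c = 0 with a = -0.54, b = -0.802, c = 1.
Discriminant D = b^2 - 4ac = (-0.802)^2 - 4*(-0.54)*1 = 0.643204 - (-2.16) = 2.803204.
D >= 0, so the roots are real: z = (-b +/- sqrt(D)) / (2a) = (0.802 +/- 1.674277) / (-1.08).
  z_1 = (0.802 + 1.674277) / (-1.08) = -2.2928,   |z_1| = 2.2928.
  z_2 = (0.802 - 1.674277) / (-1.08) = 0.8077,   |z_2| = 0.8077.
Moduli of all roots: 2.2928, 0.8077.
All moduli strictly greater than 1? No.
Verdict: Not invertible.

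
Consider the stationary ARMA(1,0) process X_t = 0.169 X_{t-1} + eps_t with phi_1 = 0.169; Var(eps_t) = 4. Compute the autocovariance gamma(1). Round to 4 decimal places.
\gamma(1) = 0.6959

Multiply the model equation by X_{t-k} and take expectations. With theta_0 = psi_0 = 1 and psi_j the MA(infinity) weights, this gives
  gamma(k) - sum_i phi_i gamma(k-i) = c_k,
  c_k = sigma^2 * sum_{j=k..q} theta_j psi_{j-k}   (c_k = 0 for k > q),
using gamma(-m) = gamma(m).
Pure AR (q = 0): c_0 = sigma^2 = 4, c_k = 0 for k >= 1.
Equations for k = 0 and k = 1 (AR order 1):
  gamma(0) = phi_1 gamma(1) + c_0
  gamma(1) = phi_1 gamma(0) + c_1
Substituting the second into the first: gamma(0) (1 - phi_1^2) = c_0 + phi_1 c_1, so
  gamma(0) = c_0 / (1 - phi_1^2) = 4 / (1 - (0.169)^2) = 4 / 0.971439 = 4.117603.
  gamma(1) = phi_1 gamma(0) = (0.169)(4.117603) = 0.695875.
Therefore gamma(1) = 0.6959 (to 4 decimal places).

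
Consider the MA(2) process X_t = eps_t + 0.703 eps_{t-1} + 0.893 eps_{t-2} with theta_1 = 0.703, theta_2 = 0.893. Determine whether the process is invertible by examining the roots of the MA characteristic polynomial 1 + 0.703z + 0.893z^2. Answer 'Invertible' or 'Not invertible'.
\text{Invertible}

The MA(q) characteristic polynomial is P(z) = 1 + 0.703z + 0.893z^2.
Invertibility requires all roots to lie outside the unit circle, i.e. |z| > 1 for every root.
Set 1 + (0.703) z + (0.893) z^2 = 0, i.e. a z^2 + b z + c = 0 with a = 0.893, b = 0.703, c = 1.
Discriminant D = b^2 - 4ac = (0.703)^2 - 4*(0.893)*1 = 0.494209 - (3.572) = -3.077791.
D < 0, so the roots are the complex-conjugate pair z = (-b +/- i sqrt(-D)) / (2a) = -0.3936 +/- 0.9823i.
For a conjugate pair |z|^2 = z * conj(z) = (product of roots) = c/a = 1/(0.893) = 1.119821, so |z| = sqrt(1.119821) = 1.0582 for both roots.
Moduli of all roots: 1.0582, 1.0582.
All moduli strictly greater than 1? Yes.
Verdict: Invertible.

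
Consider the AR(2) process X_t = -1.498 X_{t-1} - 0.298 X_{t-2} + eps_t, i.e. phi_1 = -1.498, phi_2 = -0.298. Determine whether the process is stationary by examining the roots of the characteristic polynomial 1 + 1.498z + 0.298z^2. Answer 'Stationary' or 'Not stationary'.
\text{Not stationary}

The AR(p) characteristic polynomial is P(z) = 1 + 1.498z + 0.298z^2.
Stationarity requires all roots to lie outside the unit circle, i.e. |z| > 1 for every root.
Set 1 + (1.498) z + (0.298) z^2 = 0, i.e. a z^2 + b z + c = 0 with a = 0.298, b = 1.498, c = 1.
Discriminant D = b^2 - 4ac = (1.498)^2 - 4*(0.298)*1 = 2.244004 - (1.192) = 1.052004.
D >= 0, so the roots are real: z = (-b +/- sqrt(D)) / (2a) = (-1.498 +/- 1.025672) / (0.596).
  z_1 = (-1.498 + 1.025672) / (0.596) = -0.7925,   |z_1| = 0.7925.
  z_2 = (-1.498 - 1.025672) / (0.596) = -4.2343,   |z_2| = 4.2343.
Moduli of all roots: 0.7925, 4.2343.
All moduli strictly greater than 1? No.
Verdict: Not stationary.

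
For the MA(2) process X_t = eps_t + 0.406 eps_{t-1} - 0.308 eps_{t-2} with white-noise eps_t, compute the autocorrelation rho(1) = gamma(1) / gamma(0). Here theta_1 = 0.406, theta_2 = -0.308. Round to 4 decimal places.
\rho(1) = 0.2230

For an MA(q) process with theta_0 = 1, the autocovariance is
  gamma(k) = sigma^2 * sum_{i=0..q-k} theta_i * theta_{i+k},
and rho(k) = gamma(k) / gamma(0). Sigma^2 cancels.
  numerator   = (1)*(0.406) + (0.406)*(-0.308) = 0.280952.
  denominator = (1)^2 + (0.406)^2 + (-0.308)^2 = 1.2597.
  rho(1) = 0.280952 / 1.2597 = 0.2230.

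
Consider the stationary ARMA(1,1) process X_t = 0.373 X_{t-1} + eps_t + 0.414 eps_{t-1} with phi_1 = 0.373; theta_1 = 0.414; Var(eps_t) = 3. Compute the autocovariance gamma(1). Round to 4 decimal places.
\gamma(1) = 3.1661

Multiply the model equation by X_{t-k} and take expectations. With theta_0 = psi_0 = 1 and psi_j the MA(infinity) weights, this gives
  gamma(k) - sum_i phi_i gamma(k-i) = c_k,
  c_k = sigma^2 * sum_{j=k..q} theta_j psi_{j-k}   (c_k = 0 for k > q),
using gamma(-m) = gamma(m).
psi-weights needed (psi_j = theta_j + sum_i phi_i psi_{j-i}):
  psi_1 = theta_1 + phi_1 = 0.414 + (0.373) = 0.787
Right-hand sides:
  c_0 = sigma^2 (1 + theta_1 psi_1) = 3 * (1 + (0.414)(0.787)) = 3 * 1.325818 = 3.977454
  c_1 = sigma^2 theta_1 = 3 * (0.414) = 1.242
  c_2 = 0
Equations for k = 0 and k = 1 (AR order 1):
  gamma(0) = phi_1 gamma(1) + c_0
  gamma(1) = phi_1 gamma(0) + c_1
Substituting the second into the first: gamma(0) (1 - phi_1^2) = c_0 + phi_1 c_1, so
  gamma(0) = (c_0 + phi_1 c_1) / (1 - phi_1^2) = (3.977454 + (0.373)(1.242)) / (1 - (0.373)^2) = 4.44072 / 0.860871 = 5.158404.
  gamma(1) = phi_1 gamma(0) + c_1 = (0.373)(5.158404) + (1.242) = 3.166085.
Therefore gamma(1) = 3.1661 (to 4 decimal places).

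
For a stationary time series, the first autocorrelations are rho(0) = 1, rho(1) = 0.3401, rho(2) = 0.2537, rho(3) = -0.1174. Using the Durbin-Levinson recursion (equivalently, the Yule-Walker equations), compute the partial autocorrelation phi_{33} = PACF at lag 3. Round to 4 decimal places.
\phi_{33} = -0.2820

The PACF at lag k is phi_{kk}, the last component of the solution
to the Yule-Walker system G_k phi = r_k where
  (G_k)_{ij} = rho(|i - j|), (r_k)_i = rho(i), i,j = 1..k.
Equivalently, Durbin-Levinson gives phi_{kk} iteratively:
  phi_{11} = rho(1)
  phi_{kk} = [rho(k) - sum_{j=1..k-1} phi_{k-1,j} rho(k-j)]
            / [1 - sum_{j=1..k-1} phi_{k-1,j} rho(j)],
  phi_{k,j} = phi_{k-1,j} - phi_{kk} phi_{k-1,k-j},  j = 1..k-1.
Step k = 1:
  phi_11 = rho(1) = 0.3401.
Step k = 2:
  phi_22 = [rho(2) - phi_11 rho(1)] / [1 - phi_11 rho(1)] = [0.2537 - (0.3401)(0.3401)] / [1 - (0.3401)(0.3401)]
         = 0.13803199 / 0.88433199 = 0.156086.
  Update: phi_21 = phi_11 - phi_22 phi_11 = 0.3401 - (0.156086)(0.3401) = 0.287015.
Step k = 3:
  phi_33 = [rho(3) - phi_21 rho(2) - phi_22 rho(1)] / [1 - phi_21 rho(1) - phi_22 rho(2)]
    numerator   = -0.1174 - (0.287015)(0.2537) - (0.156086)(0.3401) = -0.24330063
    denominator = 1 - (0.287015)(0.3401) - (0.156086)(0.2537) = 0.86278711
  phi_33 = -0.24330063 / 0.86278711 = -0.282.
Therefore phi_{33} = -0.2820.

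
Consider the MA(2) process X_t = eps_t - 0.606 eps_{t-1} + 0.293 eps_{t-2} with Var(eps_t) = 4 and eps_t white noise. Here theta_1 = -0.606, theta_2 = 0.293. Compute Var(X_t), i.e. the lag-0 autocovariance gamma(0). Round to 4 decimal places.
\gamma(0) = 5.8123

For an MA(q) process X_t = eps_t + sum_i theta_i eps_{t-i} with
Var(eps_t) = sigma^2, the variance is
  gamma(0) = sigma^2 * (1 + sum_i theta_i^2).
  sum_i theta_i^2 = (-0.606)^2 + (0.293)^2 = 0.367236 + 0.085849 = 0.453085.
  gamma(0) = 4 * (1 + 0.453085) = 4 * 1.453085 = 5.81234, which rounds to 5.8123.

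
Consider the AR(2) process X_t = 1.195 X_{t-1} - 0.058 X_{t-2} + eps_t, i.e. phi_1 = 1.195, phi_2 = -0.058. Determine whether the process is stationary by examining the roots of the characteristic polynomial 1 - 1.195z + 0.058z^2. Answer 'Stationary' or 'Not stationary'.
\text{Not stationary}

The AR(p) characteristic polynomial is P(z) = 1 - 1.195z + 0.058z^2.
Stationarity requires all roots to lie outside the unit circle, i.e. |z| > 1 for every root.
Set 1 + (-1.195) z + (0.058) z^2 = 0, i.e. a z^2 + b z + c = 0 with a = 0.058, b = -1.195, c = 1.
Discriminant D = b^2 - 4ac = (-1.195)^2 - 4*(0.058)*1 = 1.428025 - (0.232) = 1.196025.
D >= 0, so the roots are real: z = (-b +/- sqrt(D)) / (2a) = (1.195 +/- 1.093629) / (0.116).
  z_1 = (1.195 + 1.093629) / (0.116) = 19.7296,   |z_1| = 19.7296.
  z_2 = (1.195 - 1.093629) / (0.116) = 0.8739,   |z_2| = 0.8739.
Moduli of all roots: 19.7296, 0.8739.
All moduli strictly greater than 1? No.
Verdict: Not stationary.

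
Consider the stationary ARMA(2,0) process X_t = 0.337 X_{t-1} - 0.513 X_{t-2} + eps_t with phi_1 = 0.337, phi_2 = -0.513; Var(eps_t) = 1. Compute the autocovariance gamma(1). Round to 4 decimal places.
\gamma(1) = 0.3181

Multiply the model equation by X_{t-k} and take expectations. With theta_0 = psi_0 = 1 and psi_j the MA(infinity) weights, this gives
  gamma(k) - sum_i phi_i gamma(k-i) = c_k,
  c_k = sigma^2 * sum_{j=k..q} theta_j psi_{j-k}   (c_k = 0 for k > q),
using gamma(-m) = gamma(m).
Pure AR (q = 0): c_0 = sigma^2 = 1, c_k = 0 for k >= 1.
Equations for k = 0, 1, 2 (AR order 2, c_2 = 0):
  (E0) gamma(0) = phi_1 gamma(1) + phi_2 gamma(2) + c_0
  (E1) gamma(1) = phi_1 gamma(0) + phi_2 gamma(1) + c_1
  (E2) gamma(2) = phi_1 gamma(1) + phi_2 gamma(0)
From (E1): gamma(1) = A gamma(0) + B with
  A = phi_1 / (1 - phi_2) = 0.337 / 1.513 = 0.222736,   B = c_1 / (1 - phi_2) = 0 / 1.513 = 0.
Insert (E2) into (E0): gamma(0) (1 - phi_2^2) = phi_1 (1 + phi_2) gamma(1) + c_0.
  phi_1 (1 + phi_2) = (0.337)(0.487) = 0.164119,   1 - phi_2^2 = 0.736831.
Replace gamma(1) by A gamma(0) + B and collect gamma(0):
  gamma(0) [0.736831 - (0.164119)(0.222736)] = c_0 = 1
  gamma(0) * 0.700276 = 1
  gamma(0) = 1 / 0.700276 = 1.428009.
  gamma(1) = A gamma(0) = (0.222736)(1.428009) = 0.318069.
Therefore gamma(1) = 0.3181 (to 4 decimal places).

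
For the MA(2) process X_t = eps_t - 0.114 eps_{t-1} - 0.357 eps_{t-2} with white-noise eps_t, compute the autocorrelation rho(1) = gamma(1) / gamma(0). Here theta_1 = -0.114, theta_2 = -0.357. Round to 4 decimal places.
\rho(1) = -0.0643

For an MA(q) process with theta_0 = 1, the autocovariance is
  gamma(k) = sigma^2 * sum_{i=0..q-k} theta_i * theta_{i+k},
and rho(k) = gamma(k) / gamma(0). Sigma^2 cancels.
  numerator   = (1)*(-0.114) + (-0.114)*(-0.357) = -0.073302.
  denominator = (1)^2 + (-0.114)^2 + (-0.357)^2 = 1.140445.
  rho(1) = -0.073302 / 1.140445 = -0.0643.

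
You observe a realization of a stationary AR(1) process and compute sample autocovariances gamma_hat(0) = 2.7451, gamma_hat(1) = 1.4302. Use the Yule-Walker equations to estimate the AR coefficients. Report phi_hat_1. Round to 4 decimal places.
\hat\phi_{1} = 0.5210

The Yule-Walker equations for an AR(p) process read, in matrix form,
  Gamma_p phi = r_p,   with   (Gamma_p)_{ij} = gamma(|i - j|),
                       (r_p)_i = gamma(i),   i,j = 1..p.
Substitute the sample gammas (Toeplitz matrix and right-hand side of size 1):
  Gamma_p = [[2.7451]]
  r_p     = [1.4302]
With p = 1 this is the single equation gamma(0) phi_1 = gamma(1):
  phi_hat_1 = gamma(1) / gamma(0) = 1.4302 / 2.7451 = 0.5210.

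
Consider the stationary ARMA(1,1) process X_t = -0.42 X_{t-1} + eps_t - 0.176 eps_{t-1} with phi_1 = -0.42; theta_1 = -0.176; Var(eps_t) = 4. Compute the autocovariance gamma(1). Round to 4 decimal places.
\gamma(1) = -3.1086

Multiply the model equation by X_{t-k} and take expectations. With theta_0 = psi_0 = 1 and psi_j the MA(infinity) weights, this gives
  gamma(k) - sum_i phi_i gamma(k-i) = c_k,
  c_k = sigma^2 * sum_{j=k..q} theta_j psi_{j-k}   (c_k = 0 for k > q),
using gamma(-m) = gamma(m).
psi-weights needed (psi_j = theta_j + sum_i phi_i psi_{j-i}):
  psi_1 = theta_1 + phi_1 = -0.176 + (-0.42) = -0.596
Right-hand sides:
  c_0 = sigma^2 (1 + theta_1 psi_1) = 4 * (1 + (-0.176)(-0.596)) = 4 * 1.104896 = 4.419584
  c_1 = sigma^2 theta_1 = 4 * (-0.176) = -0.704
  c_2 = 0
Equations for k = 0 and k = 1 (AR order 1):
  gamma(0) = phi_1 gamma(1) + c_0
  gamma(1) = phi_1 gamma(0) + c_1
Substituting the second into the first: gamma(0) (1 - phi_1^2) = c_0 + phi_1 c_1, so
  gamma(0) = (c_0 + phi_1 c_1) / (1 - phi_1^2) = (4.419584 + (-0.42)(-0.704)) / (1 - (-0.42)^2) = 4.715264 / 0.8236 = 5.725187.
  gamma(1) = phi_1 gamma(0) + c_1 = (-0.42)(5.725187) + (-0.704) = -3.108579.
Therefore gamma(1) = -3.1086 (to 4 decimal places).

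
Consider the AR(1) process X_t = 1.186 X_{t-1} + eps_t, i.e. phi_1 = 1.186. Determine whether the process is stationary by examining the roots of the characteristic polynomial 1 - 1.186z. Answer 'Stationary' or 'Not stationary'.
\text{Not stationary}

The AR(p) characteristic polynomial is P(z) = 1 - 1.186z.
Stationarity requires all roots to lie outside the unit circle, i.e. |z| > 1 for every root.
This is linear in z: 1 + (-1.186) z = 0  =>  z = -1/(-1.186) = 0.84317,  |z| = 0.84317.
Moduli of all roots: 0.8432.
All moduli strictly greater than 1? No.
Verdict: Not stationary.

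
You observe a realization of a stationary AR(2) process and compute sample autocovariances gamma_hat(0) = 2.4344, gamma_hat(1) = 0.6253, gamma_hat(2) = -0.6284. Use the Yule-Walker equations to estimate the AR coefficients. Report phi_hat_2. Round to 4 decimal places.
\hat\phi_{2} = -0.3470

The Yule-Walker equations for an AR(p) process read, in matrix form,
  Gamma_p phi = r_p,   with   (Gamma_p)_{ij} = gamma(|i - j|),
                       (r_p)_i = gamma(i),   i,j = 1..p.
Substitute the sample gammas (Toeplitz matrix and right-hand side of size 2):
  Gamma_p = [[2.4344, 0.6253], [0.6253, 2.4344]]
  r_p     = [0.6253, -0.6284]
Written out:
  2.4344 phi_1 + 0.6253 phi_2 = 0.6253
  0.6253 phi_1 + 2.4344 phi_2 = -0.6284
Solve by Cramer's rule:
  det = gamma(0)^2 - gamma(1)^2 = (2.4344)^2 - (0.6253)^2 = 5.92630336 - 0.39100009 = 5.53530327
  phi_hat_1 = [gamma(1) gamma(0) - gamma(1) gamma(2)] / det = [(0.6253)(2.4344) - (0.6253)(-0.6284)] / 5.53530327 = 1.91516884 / 5.53530327 = 0.346
  phi_hat_2 = [gamma(0) gamma(2) - gamma(1)^2] / det = [(2.4344)(-0.6284) - (0.6253)^2] / 5.53530327 = -1.92077705 / 5.53530327 = -0.347
So phi_hat = [0.3460, -0.3470].
Therefore phi_hat_2 = -0.3470.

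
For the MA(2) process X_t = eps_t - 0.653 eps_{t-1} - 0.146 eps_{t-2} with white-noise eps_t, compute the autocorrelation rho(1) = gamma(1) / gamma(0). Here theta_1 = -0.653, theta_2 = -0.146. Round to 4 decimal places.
\rho(1) = -0.3852

For an MA(q) process with theta_0 = 1, the autocovariance is
  gamma(k) = sigma^2 * sum_{i=0..q-k} theta_i * theta_{i+k},
and rho(k) = gamma(k) / gamma(0). Sigma^2 cancels.
  numerator   = (1)*(-0.653) + (-0.653)*(-0.146) = -0.557662.
  denominator = (1)^2 + (-0.653)^2 + (-0.146)^2 = 1.447725.
  rho(1) = -0.557662 / 1.447725 = -0.3852.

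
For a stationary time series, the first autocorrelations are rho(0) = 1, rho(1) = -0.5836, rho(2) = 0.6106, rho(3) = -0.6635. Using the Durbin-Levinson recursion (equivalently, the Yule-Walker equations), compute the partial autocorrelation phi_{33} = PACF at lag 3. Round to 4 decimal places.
\phi_{33} = -0.3901

The PACF at lag k is phi_{kk}, the last component of the solution
to the Yule-Walker system G_k phi = r_k where
  (G_k)_{ij} = rho(|i - j|), (r_k)_i = rho(i), i,j = 1..k.
Equivalently, Durbin-Levinson gives phi_{kk} iteratively:
  phi_{11} = rho(1)
  phi_{kk} = [rho(k) - sum_{j=1..k-1} phi_{k-1,j} rho(k-j)]
            / [1 - sum_{j=1..k-1} phi_{k-1,j} rho(j)],
  phi_{k,j} = phi_{k-1,j} - phi_{kk} phi_{k-1,k-j},  j = 1..k-1.
Step k = 1:
  phi_11 = rho(1) = -0.5836.
Step k = 2:
  phi_22 = [rho(2) - phi_11 rho(1)] / [1 - phi_11 rho(1)] = [0.6106 - (-0.5836)(-0.5836)] / [1 - (-0.5836)(-0.5836)]
         = 0.27001104 / 0.65941104 = 0.409473.
  Update: phi_21 = phi_11 - phi_22 phi_11 = -0.5836 - (0.409473)(-0.5836) = -0.344632.
Step k = 3:
  phi_33 = [rho(3) - phi_21 rho(2) - phi_22 rho(1)] / [1 - phi_21 rho(1) - phi_22 rho(2)]
    numerator   = -0.6635 - (-0.344632)(0.6106) - (0.409473)(-0.5836) = -0.21409952
    denominator = 1 - (-0.344632)(-0.5836) - (0.409473)(0.6106) = 0.5488488
  phi_33 = -0.21409952 / 0.5488488 = -0.3901.
Therefore phi_{33} = -0.3901.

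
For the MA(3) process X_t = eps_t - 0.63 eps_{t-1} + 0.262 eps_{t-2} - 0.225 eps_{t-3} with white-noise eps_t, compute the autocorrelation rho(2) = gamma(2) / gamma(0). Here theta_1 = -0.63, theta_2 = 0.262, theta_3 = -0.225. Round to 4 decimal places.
\rho(2) = 0.2663

For an MA(q) process with theta_0 = 1, the autocovariance is
  gamma(k) = sigma^2 * sum_{i=0..q-k} theta_i * theta_{i+k},
and rho(k) = gamma(k) / gamma(0). Sigma^2 cancels.
  numerator   = (1)*(0.262) + (-0.63)*(-0.225) = 0.40375.
  denominator = (1)^2 + (-0.63)^2 + (0.262)^2 + (-0.225)^2 = 1.516169.
  rho(2) = 0.40375 / 1.516169 = 0.2663.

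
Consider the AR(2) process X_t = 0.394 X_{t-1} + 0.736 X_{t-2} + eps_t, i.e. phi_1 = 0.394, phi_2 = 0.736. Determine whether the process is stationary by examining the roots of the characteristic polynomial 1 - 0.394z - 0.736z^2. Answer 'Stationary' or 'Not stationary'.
\text{Not stationary}

The AR(p) characteristic polynomial is P(z) = 1 - 0.394z - 0.736z^2.
Stationarity requires all roots to lie outside the unit circle, i.e. |z| > 1 for every root.
Set 1 + (-0.394) z + (-0.736) z^2 = 0, i.e. a z^2 + b z + c = 0 with a = -0.736, b = -0.394, c = 1.
Discriminant D = b^2 - 4ac = (-0.394)^2 - 4*(-0.736)*1 = 0.155236 - (-2.944) = 3.099236.
D >= 0, so the roots are real: z = (-b +/- sqrt(D)) / (2a) = (0.394 +/- 1.760465) / (-1.472).
  z_1 = (0.394 + 1.760465) / (-1.472) = -1.4636,   |z_1| = 1.4636.
  z_2 = (0.394 - 1.760465) / (-1.472) = 0.9283,   |z_2| = 0.9283.
Moduli of all roots: 1.4636, 0.9283.
All moduli strictly greater than 1? No.
Verdict: Not stationary.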